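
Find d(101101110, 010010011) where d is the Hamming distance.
XOR = 111111101, count of 1s = 8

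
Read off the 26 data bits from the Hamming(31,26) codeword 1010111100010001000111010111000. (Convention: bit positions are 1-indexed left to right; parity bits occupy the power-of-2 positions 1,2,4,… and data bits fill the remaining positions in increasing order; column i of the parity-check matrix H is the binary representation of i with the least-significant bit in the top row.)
Parity bits occupy power-of-2 positions; data bits are at positions {3,5,6,7,9,10,11,12,13,14,15,17,18,19,20,21,22,23,24,25,26,27,28,29,30,31} (1-indexed).
Extract: c[3]=1 c[5]=1 c[6]=1 c[7]=1 c[9]=0 c[10]=0 c[11]=0 c[12]=1 c[13]=0 c[14]=0 c[15]=0 c[17]=0 c[18]=0 c[19]=0 c[20]=1 c[21]=1 c[22]=1 c[23]=0 c[24]=1 c[25]=0 c[26]=1 c[27]=1 c[28]=1 c[29]=0 c[30]=0 c[31]=0
Data = 11110001000000111010111000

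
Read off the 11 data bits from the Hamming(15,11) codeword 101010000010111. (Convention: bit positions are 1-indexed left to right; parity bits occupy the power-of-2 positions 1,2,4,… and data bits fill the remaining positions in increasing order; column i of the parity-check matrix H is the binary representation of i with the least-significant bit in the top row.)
Parity bits occupy power-of-2 positions; data bits are at positions {3,5,6,7,9,10,11,12,13,14,15} (1-indexed).
Extract: c[3]=1 c[5]=1 c[6]=0 c[7]=0 c[9]=0 c[10]=0 c[11]=1 c[12]=0 c[13]=1 c[14]=1 c[15]=1
Data = 11000010111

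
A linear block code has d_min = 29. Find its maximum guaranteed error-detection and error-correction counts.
(a) Detection requires d_min ≥ e+1, so e ≤ d_min − 1 = 28.
(b) Correction requires d_min ≥ 2t+1, so t ≤ ⌊(d_min − 1)/2⌋ = ⌊28/2⌋ = 14.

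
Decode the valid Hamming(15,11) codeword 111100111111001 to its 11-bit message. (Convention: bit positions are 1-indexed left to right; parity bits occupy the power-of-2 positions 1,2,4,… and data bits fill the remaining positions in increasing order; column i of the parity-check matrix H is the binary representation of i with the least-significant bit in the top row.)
Parity bits occupy power-of-2 positions; data bits are at positions {3,5,6,7,9,10,11,12,13,14,15} (1-indexed).
Extract: c[3]=1 c[5]=0 c[6]=0 c[7]=1 c[9]=1 c[10]=1 c[11]=1 c[12]=1 c[13]=0 c[14]=0 c[15]=1
Data = 10011111001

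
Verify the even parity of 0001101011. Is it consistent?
Sum of all bits: 0+0+0+1+1+0+1+0+1+1 = 5; 5 mod 2 = 1. Result is 1 → parity error detected.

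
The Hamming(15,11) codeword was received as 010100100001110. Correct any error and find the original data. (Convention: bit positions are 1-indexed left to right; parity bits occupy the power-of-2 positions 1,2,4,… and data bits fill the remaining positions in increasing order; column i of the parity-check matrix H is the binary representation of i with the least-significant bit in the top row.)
Syndrome s = H · r^T (mod 2), r = 010100100001110:
  s[0] = (101010101010101)·(010100100001110) mod 2 = 0+0+0+0+0+0+1+0+0+0+0+0+1+0+0 mod 2 = 0
  s[1] = (011001100110011)·(010100100001110) mod 2 = 0+1+0+0+0+0+1+0+0+0+0+0+0+1+0 mod 2 = 1
  s[2] = (000111100001111)·(010100100001110) mod 2 = 0+0+0+1+0+0+1+0+0+0+0+1+1+1+0 mod 2 = 1
  s[3] = (000000011111111)·(010100100001110) mod 2 = 0+0+0+0+0+0+0+0+0+0+0+1+1+1+0 mod 2 = 1
Syndrome = 0111
Column 14 of H equals this syndrome → error at bit 14 (1-indexed).
Flip bit 14: 010100100001110 → 010100100001100
Extract data bits at positions {3,5,6,7,9,10,11,12,13,14,15}: 00010001100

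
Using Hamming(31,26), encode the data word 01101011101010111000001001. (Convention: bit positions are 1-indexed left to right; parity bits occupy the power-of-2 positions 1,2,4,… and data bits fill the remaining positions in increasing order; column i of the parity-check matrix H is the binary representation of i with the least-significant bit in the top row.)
Codeword c = d · G (mod 2), d = 01101011101010111000001001:
  c[0] = d·G[:,0] = (01101011101010111000001001)·(11011010101101010101010101) mod 2 = 0+1+0+0+1+0+1+0+1+0+1+0+0+0+0+1+0+0+0+0+0+0+0+0+0+1 mod 2 = 1
  c[1] = d·G[:,1] = (01101011101010111000001001)·(10110110011011001100110011) mod 2 = 0+0+1+0+0+0+1+0+0+0+1+0+1+0+0+0+1+0+0+0+0+0+0+0+0+1 mod 2 = 0
  c[2] = d·G[:,2] = (01101011101010111000001001)·(10000000000000000000000000) mod 2 = 0+0+0+0+0+0+0+0+0+0+0+0+0+0+0+0+0+0+0+0+0+0+0+0+0+0 mod 2 = 0
  c[3] = d·G[:,3] = (01101011101010111000001001)·(01110001111000111100001111) mod 2 = 0+1+1+0+0+0+0+1+1+0+1+0+0+0+1+1+1+0+0+0+0+0+1+0+0+1 mod 2 = 0
  c[4] = d·G[:,4] = (01101011101010111000001001)·(01000000000000000000000000) mod 2 = 0+1+0+0+0+0+0+0+0+0+0+0+0+0+0+0+0+0+0+0+0+0+0+0+0+0 mod 2 = 1
  c[5] = d·G[:,5] = (01101011101010111000001001)·(00100000000000000000000000) mod 2 = 0+0+1+0+0+0+0+0+0+0+0+0+0+0+0+0+0+0+0+0+0+0+0+0+0+0 mod 2 = 1
  c[6] = d·G[:,6] = (01101011101010111000001001)·(00010000000000000000000000) mod 2 = 0+0+0+0+0+0+0+0+0+0+0+0+0+0+0+0+0+0+0+0+0+0+0+0+0+0 mod 2 = 0
  c[7] = d·G[:,7] = (01101011101010111000001001)·(00001111111000000011111111) mod 2 = 0+0+0+0+1+0+1+1+1+0+1+0+0+0+0+0+0+0+0+0+0+0+1+0+0+1 mod 2 = 1
  c[8] = d·G[:,8] = (01101011101010111000001001)·(00001000000000000000000000) mod 2 = 0+0+0+0+1+0+0+0+0+0+0+0+0+0+0+0+0+0+0+0+0+0+0+0+0+0 mod 2 = 1
  c[9] = d·G[:,9] = (01101011101010111000001001)·(00000100000000000000000000) mod 2 = 0+0+0+0+0+0+0+0+0+0+0+0+0+0+0+0+0+0+0+0+0+0+0+0+0+0 mod 2 = 0
  c[10] = d·G[:,10] = (01101011101010111000001001)·(00000010000000000000000000) mod 2 = 0+0+0+0+0+0+1+0+0+0+0+0+0+0+0+0+0+0+0+0+0+0+0+0+0+0 mod 2 = 1
  c[11] = d·G[:,11] = (01101011101010111000001001)·(00000001000000000000000000) mod 2 = 0+0+0+0+0+0+0+1+0+0+0+0+0+0+0+0+0+0+0+0+0+0+0+0+0+0 mod 2 = 1
  c[12] = d·G[:,12] = (01101011101010111000001001)·(00000000100000000000000000) mod 2 = 0+0+0+0+0+0+0+0+1+0+0+0+0+0+0+0+0+0+0+0+0+0+0+0+0+0 mod 2 = 1
  c[13] = d·G[:,13] = (01101011101010111000001001)·(00000000010000000000000000) mod 2 = 0+0+0+0+0+0+0+0+0+0+0+0+0+0+0+0+0+0+0+0+0+0+0+0+0+0 mod 2 = 0
  c[14] = d·G[:,14] = (01101011101010111000001001)·(00000000001000000000000000) mod 2 = 0+0+0+0+0+0+0+0+0+0+1+0+0+0+0+0+0+0+0+0+0+0+0+0+0+0 mod 2 = 1
  c[15] = d·G[:,15] = (01101011101010111000001001)·(00000000000111111111111111) mod 2 = 0+0+0+0+0+0+0+0+0+0+0+0+1+0+1+1+1+0+0+0+0+0+1+0+0+1 mod 2 = 0
  c[16] = d·G[:,16] = (01101011101010111000001001)·(00000000000100000000000000) mod 2 = 0+0+0+0+0+0+0+0+0+0+0+0+0+0+0+0+0+0+0+0+0+0+0+0+0+0 mod 2 = 0
  c[17] = d·G[:,17] = (01101011101010111000001001)·(00000000000010000000000000) mod 2 = 0+0+0+0+0+0+0+0+0+0+0+0+1+0+0+0+0+0+0+0+0+0+0+0+0+0 mod 2 = 1
  c[18] = d·G[:,18] = (01101011101010111000001001)·(00000000000001000000000000) mod 2 = 0+0+0+0+0+0+0+0+0+0+0+0+0+0+0+0+0+0+0+0+0+0+0+0+0+0 mod 2 = 0
  c[19] = d·G[:,19] = (01101011101010111000001001)·(00000000000000100000000000) mod 2 = 0+0+0+0+0+0+0+0+0+0+0+0+0+0+1+0+0+0+0+0+0+0+0+0+0+0 mod 2 = 1
  c[20] = d·G[:,20] = (01101011101010111000001001)·(00000000000000010000000000) mod 2 = 0+0+0+0+0+0+0+0+0+0+0+0+0+0+0+1+0+0+0+0+0+0+0+0+0+0 mod 2 = 1
  c[21] = d·G[:,21] = (01101011101010111000001001)·(00000000000000001000000000) mod 2 = 0+0+0+0+0+0+0+0+0+0+0+0+0+0+0+0+1+0+0+0+0+0+0+0+0+0 mod 2 = 1
  c[22] = d·G[:,22] = (01101011101010111000001001)·(00000000000000000100000000) mod 2 = 0+0+0+0+0+0+0+0+0+0+0+0+0+0+0+0+0+0+0+0+0+0+0+0+0+0 mod 2 = 0
  c[23] = d·G[:,23] = (01101011101010111000001001)·(00000000000000000010000000) mod 2 = 0+0+0+0+0+0+0+0+0+0+0+0+0+0+0+0+0+0+0+0+0+0+0+0+0+0 mod 2 = 0
  c[24] = d·G[:,24] = (01101011101010111000001001)·(00000000000000000001000000) mod 2 = 0+0+0+0+0+0+0+0+0+0+0+0+0+0+0+0+0+0+0+0+0+0+0+0+0+0 mod 2 = 0
  c[25] = d·G[:,25] = (01101011101010111000001001)·(00000000000000000000100000) mod 2 = 0+0+0+0+0+0+0+0+0+0+0+0+0+0+0+0+0+0+0+0+0+0+0+0+0+0 mod 2 = 0
  c[26] = d·G[:,26] = (01101011101010111000001001)·(00000000000000000000010000) mod 2 = 0+0+0+0+0+0+0+0+0+0+0+0+0+0+0+0+0+0+0+0+0+0+0+0+0+0 mod 2 = 0
  c[27] = d·G[:,27] = (01101011101010111000001001)·(00000000000000000000001000) mod 2 = 0+0+0+0+0+0+0+0+0+0+0+0+0+0+0+0+0+0+0+0+0+0+1+0+0+0 mod 2 = 1
  c[28] = d·G[:,28] = (01101011101010111000001001)·(00000000000000000000000100) mod 2 = 0+0+0+0+0+0+0+0+0+0+0+0+0+0+0+0+0+0+0+0+0+0+0+0+0+0 mod 2 = 0
  c[29] = d·G[:,29] = (01101011101010111000001001)·(00000000000000000000000010) mod 2 = 0+0+0+0+0+0+0+0+0+0+0+0+0+0+0+0+0+0+0+0+0+0+0+0+0+0 mod 2 = 0
  c[30] = d·G[:,30] = (01101011101010111000001001)·(00000000000000000000000001) mod 2 = 0+0+0+0+0+0+0+0+0+0+0+0+0+0+0+0+0+0+0+0+0+0+0+0+0+1 mod 2 = 1
Codeword = 1000110110111010010111000001001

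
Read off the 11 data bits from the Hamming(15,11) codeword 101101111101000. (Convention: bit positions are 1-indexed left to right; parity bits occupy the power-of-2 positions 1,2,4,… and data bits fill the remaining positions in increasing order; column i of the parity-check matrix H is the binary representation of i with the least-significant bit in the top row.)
Parity bits occupy power-of-2 positions; data bits are at positions {3,5,6,7,9,10,11,12,13,14,15} (1-indexed).
Extract: c[3]=1 c[5]=0 c[6]=1 c[7]=1 c[9]=1 c[10]=1 c[11]=0 c[12]=1 c[13]=0 c[14]=0 c[15]=0
Data = 10111101000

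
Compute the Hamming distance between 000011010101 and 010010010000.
XOR = 010001000101, count of 1s = 4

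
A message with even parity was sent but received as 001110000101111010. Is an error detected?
Sum of received bits: 0+0+1+1+1+0+0+0+0+1+0+1+1+1+1+0+1+0 = 9; 9 mod 2 = 1. Result is 1 ≠ 0 → error detected.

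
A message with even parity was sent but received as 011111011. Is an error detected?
Sum of received bits: 0+1+1+1+1+1+0+1+1 = 7; 7 mod 2 = 1. Result is 1 ≠ 0 → error detected.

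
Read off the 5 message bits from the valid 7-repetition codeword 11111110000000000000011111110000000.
Split into 7-bit blocks: 1111111 0000000 0000000 1111111 0000000
Data = 10010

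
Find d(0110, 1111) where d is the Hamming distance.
XOR = 1001, count of 1s = 2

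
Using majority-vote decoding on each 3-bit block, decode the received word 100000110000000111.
Split into 3-bit blocks and majority-vote each:
  block 1 = 100: 1 ones, 2 zeros → 0
  block 2 = 000: 0 ones, 3 zeros → 0
  block 3 = 110: 2 ones, 1 zeros → 1
  block 4 = 000: 0 ones, 3 zeros → 0
  block 5 = 000: 0 ones, 3 zeros → 0
  block 6 = 111: 3 ones, 0 zeros → 1
Decoded = 001001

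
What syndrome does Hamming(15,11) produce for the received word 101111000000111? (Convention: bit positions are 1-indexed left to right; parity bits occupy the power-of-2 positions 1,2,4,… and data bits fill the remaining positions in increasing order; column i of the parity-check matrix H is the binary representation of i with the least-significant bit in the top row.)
Syndrome s = H · r^T (mod 2), r = 101111000000111:
  s[0] = (101010101010101)·(101111000000111) mod 2 = 1+0+1+0+1+0+0+0+0+0+0+0+1+0+1 mod 2 = 1
  s[1] = (011001100110011)·(101111000000111) mod 2 = 0+0+1+0+0+1+0+0+0+0+0+0+0+1+1 mod 2 = 0
  s[2] = (000111100001111)·(101111000000111) mod 2 = 0+0+0+1+1+1+0+0+0+0+0+0+1+1+1 mod 2 = 0
  s[3] = (000000011111111)·(101111000000111) mod 2 = 0+0+0+0+0+0+0+0+0+0+0+0+1+1+1 mod 2 = 1
Syndrome = 1001
Non-zero syndrome: error at position 9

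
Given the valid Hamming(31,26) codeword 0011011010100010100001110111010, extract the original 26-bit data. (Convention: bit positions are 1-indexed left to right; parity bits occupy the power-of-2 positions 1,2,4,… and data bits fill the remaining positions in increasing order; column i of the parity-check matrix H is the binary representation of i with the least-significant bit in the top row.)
Parity bits occupy power-of-2 positions; data bits are at positions {3,5,6,7,9,10,11,12,13,14,15,17,18,19,20,21,22,23,24,25,26,27,28,29,30,31} (1-indexed).
Extract: c[3]=1 c[5]=0 c[6]=1 c[7]=1 c[9]=1 c[10]=0 c[11]=1 c[12]=0 c[13]=0 c[14]=0 c[15]=1 c[17]=1 c[18]=0 c[19]=0 c[20]=0 c[21]=0 c[22]=1 c[23]=1 c[24]=1 c[25]=0 c[26]=1 c[27]=1 c[28]=1 c[29]=0 c[30]=1 c[31]=0
Data = 10111010001100001110111010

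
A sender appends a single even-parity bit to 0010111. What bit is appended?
Sum of data bits: 0+0+1+0+1+1+1 = 4.
4 mod 2 = 0, so parity bit = 0.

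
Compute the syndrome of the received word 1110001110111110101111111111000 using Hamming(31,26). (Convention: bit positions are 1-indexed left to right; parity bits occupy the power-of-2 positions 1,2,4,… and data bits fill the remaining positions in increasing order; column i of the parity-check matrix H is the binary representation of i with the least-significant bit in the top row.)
Syndrome s = H · r^T (mod 2), r = 1110001110111110101111111111000:
  s[0] = (1010101010101010101010101010101)·(1110001110111110101111111111000) mod 2 = 1+0+1+0+0+0+1+0+1+0+1+0+1+0+1+0+1+0+1+0+1+0+1+0+1+0+1+0+0+0+0 mod 2 = 1
  s[1] = (0110011001100110011001100110011)·(1110001110111110101111111111000) mod 2 = 0+1+1+0+0+0+1+0+0+0+1+0+0+1+1+0+0+0+1+0+0+1+1+0+0+1+1+0+0+0+0 mod 2 = 1
  s[2] = (0001111000011110000111100001111)·(1110001110111110101111111111000) mod 2 = 0+0+0+0+0+0+1+0+0+0+0+1+1+1+1+0+0+0+0+1+1+1+1+0+0+0+0+1+0+0+0 mod 2 = 0
  s[3] = (0000000111111110000000011111111)·(1110001110111110101111111111000) mod 2 = 0+0+0+0+0+0+0+1+1+0+1+1+1+1+1+0+0+0+0+0+0+0+0+1+1+1+1+1+0+0+0 mod 2 = 0
  s[4] = (0000000000000001111111111111111)·(1110001110111110101111111111000) mod 2 = 0+0+0+0+0+0+0+0+0+0+0+0+0+0+0+0+1+0+1+1+1+1+1+1+1+1+1+1+0+0+0 mod 2 = 1
Syndrome = 11001
Non-zero syndrome: error at position 19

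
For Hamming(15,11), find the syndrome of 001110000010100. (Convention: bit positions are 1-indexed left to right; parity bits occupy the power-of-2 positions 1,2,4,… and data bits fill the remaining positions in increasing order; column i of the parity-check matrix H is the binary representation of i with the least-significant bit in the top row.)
Syndrome s = H · r^T (mod 2), r = 001110000010100:
  s[0] = (101010101010101)·(001110000010100) mod 2 = 0+0+1+0+1+0+0+0+0+0+1+0+1+0+0 mod 2 = 0
  s[1] = (011001100110011)·(001110000010100) mod 2 = 0+0+1+0+0+0+0+0+0+0+1+0+0+0+0 mod 2 = 0
  s[2] = (000111100001111)·(001110000010100) mod 2 = 0+0+0+1+1+0+0+0+0+0+0+0+1+0+0 mod 2 = 1
  s[3] = (000000011111111)·(001110000010100) mod 2 = 0+0+0+0+0+0+0+0+0+0+1+0+1+0+0 mod 2 = 0
Syndrome = 0010
Non-zero syndrome: error at position 4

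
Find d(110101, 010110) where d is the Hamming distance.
XOR = 100011, count of 1s = 3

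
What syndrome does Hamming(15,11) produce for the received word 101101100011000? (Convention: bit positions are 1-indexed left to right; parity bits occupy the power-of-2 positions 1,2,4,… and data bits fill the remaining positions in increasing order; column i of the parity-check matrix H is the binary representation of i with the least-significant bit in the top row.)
Syndrome s = H · r^T (mod 2), r = 101101100011000:
  s[0] = (101010101010101)·(101101100011000) mod 2 = 1+0+1+0+0+0+1+0+0+0+1+0+0+0+0 mod 2 = 0
  s[1] = (011001100110011)·(101101100011000) mod 2 = 0+0+1+0+0+1+1+0+0+0+1+0+0+0+0 mod 2 = 0
  s[2] = (000111100001111)·(101101100011000) mod 2 = 0+0+0+1+0+1+1+0+0+0+0+1+0+0+0 mod 2 = 0
  s[3] = (000000011111111)·(101101100011000) mod 2 = 0+0+0+0+0+0+0+0+0+0+1+1+0+0+0 mod 2 = 0
Syndrome = 0000
s = 0: no error detected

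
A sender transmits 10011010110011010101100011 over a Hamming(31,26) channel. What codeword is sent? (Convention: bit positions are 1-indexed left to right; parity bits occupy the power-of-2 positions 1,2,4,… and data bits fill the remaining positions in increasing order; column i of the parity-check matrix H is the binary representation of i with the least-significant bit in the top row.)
Codeword c = d · G (mod 2), d = 10011010110011010101100011:
  c[0] = d·G[:,0] = (10011010110011010101100011)·(11011010101101010101010101) mod 2 = 1+0+0+1+1+0+1+0+1+0+0+0+0+1+0+1+0+1+0+1+0+0+0+0+0+1 mod 2 = 0
  c[1] = d·G[:,1] = (10011010110011010101100011)·(10110110011011001100110011) mod 2 = 1+0+0+1+0+0+1+0+0+1+0+0+1+1+0+0+0+1+0+0+1+0+0+0+1+1 mod 2 = 0
  c[2] = d·G[:,2] = (10011010110011010101100011)·(10000000000000000000000000) mod 2 = 1+0+0+0+0+0+0+0+0+0+0+0+0+0+0+0+0+0+0+0+0+0+0+0+0+0 mod 2 = 1
  c[3] = d·G[:,3] = (10011010110011010101100011)·(01110001111000111100001111) mod 2 = 0+0+0+1+0+0+0+0+1+1+0+0+0+0+0+1+0+1+0+0+0+0+0+0+1+1 mod 2 = 1
  c[4] = d·G[:,4] = (10011010110011010101100011)·(01000000000000000000000000) mod 2 = 0+0+0+0+0+0+0+0+0+0+0+0+0+0+0+0+0+0+0+0+0+0+0+0+0+0 mod 2 = 0
  c[5] = d·G[:,5] = (10011010110011010101100011)·(00100000000000000000000000) mod 2 = 0+0+0+0+0+0+0+0+0+0+0+0+0+0+0+0+0+0+0+0+0+0+0+0+0+0 mod 2 = 0
  c[6] = d·G[:,6] = (10011010110011010101100011)·(00010000000000000000000000) mod 2 = 0+0+0+1+0+0+0+0+0+0+0+0+0+0+0+0+0+0+0+0+0+0+0+0+0+0 mod 2 = 1
  c[7] = d·G[:,7] = (10011010110011010101100011)·(00001111111000000011111111) mod 2 = 0+0+0+0+1+0+1+0+1+1+0+0+0+0+0+0+0+0+0+1+1+0+0+0+1+1 mod 2 = 0
  c[8] = d·G[:,8] = (10011010110011010101100011)·(00001000000000000000000000) mod 2 = 0+0+0+0+1+0+0+0+0+0+0+0+0+0+0+0+0+0+0+0+0+0+0+0+0+0 mod 2 = 1
  c[9] = d·G[:,9] = (10011010110011010101100011)·(00000100000000000000000000) mod 2 = 0+0+0+0+0+0+0+0+0+0+0+0+0+0+0+0+0+0+0+0+0+0+0+0+0+0 mod 2 = 0
  c[10] = d·G[:,10] = (10011010110011010101100011)·(00000010000000000000000000) mod 2 = 0+0+0+0+0+0+1+0+0+0+0+0+0+0+0+0+0+0+0+0+0+0+0+0+0+0 mod 2 = 1
  c[11] = d·G[:,11] = (10011010110011010101100011)·(00000001000000000000000000) mod 2 = 0+0+0+0+0+0+0+0+0+0+0+0+0+0+0+0+0+0+0+0+0+0+0+0+0+0 mod 2 = 0
  c[12] = d·G[:,12] = (10011010110011010101100011)·(00000000100000000000000000) mod 2 = 0+0+0+0+0+0+0+0+1+0+0+0+0+0+0+0+0+0+0+0+0+0+0+0+0+0 mod 2 = 1
  c[13] = d·G[:,13] = (10011010110011010101100011)·(00000000010000000000000000) mod 2 = 0+0+0+0+0+0+0+0+0+1+0+0+0+0+0+0+0+0+0+0+0+0+0+0+0+0 mod 2 = 1
  c[14] = d·G[:,14] = (10011010110011010101100011)·(00000000001000000000000000) mod 2 = 0+0+0+0+0+0+0+0+0+0+0+0+0+0+0+0+0+0+0+0+0+0+0+0+0+0 mod 2 = 0
  c[15] = d·G[:,15] = (10011010110011010101100011)·(00000000000111111111111111) mod 2 = 0+0+0+0+0+0+0+0+0+0+0+0+1+1+0+1+0+1+0+1+1+0+0+0+1+1 mod 2 = 0
  c[16] = d·G[:,16] = (10011010110011010101100011)·(00000000000100000000000000) mod 2 = 0+0+0+0+0+0+0+0+0+0+0+0+0+0+0+0+0+0+0+0+0+0+0+0+0+0 mod 2 = 0
  c[17] = d·G[:,17] = (10011010110011010101100011)·(00000000000010000000000000) mod 2 = 0+0+0+0+0+0+0+0+0+0+0+0+1+0+0+0+0+0+0+0+0+0+0+0+0+0 mod 2 = 1
  c[18] = d·G[:,18] = (10011010110011010101100011)·(00000000000001000000000000) mod 2 = 0+0+0+0+0+0+0+0+0+0+0+0+0+1+0+0+0+0+0+0+0+0+0+0+0+0 mod 2 = 1
  c[19] = d·G[:,19] = (10011010110011010101100011)·(00000000000000100000000000) mod 2 = 0+0+0+0+0+0+0+0+0+0+0+0+0+0+0+0+0+0+0+0+0+0+0+0+0+0 mod 2 = 0
  c[20] = d·G[:,20] = (10011010110011010101100011)·(00000000000000010000000000) mod 2 = 0+0+0+0+0+0+0+0+0+0+0+0+0+0+0+1+0+0+0+0+0+0+0+0+0+0 mod 2 = 1
  c[21] = d·G[:,21] = (10011010110011010101100011)·(00000000000000001000000000) mod 2 = 0+0+0+0+0+0+0+0+0+0+0+0+0+0+0+0+0+0+0+0+0+0+0+0+0+0 mod 2 = 0
  c[22] = d·G[:,22] = (10011010110011010101100011)·(00000000000000000100000000) mod 2 = 0+0+0+0+0+0+0+0+0+0+0+0+0+0+0+0+0+1+0+0+0+0+0+0+0+0 mod 2 = 1
  c[23] = d·G[:,23] = (10011010110011010101100011)·(00000000000000000010000000) mod 2 = 0+0+0+0+0+0+0+0+0+0+0+0+0+0+0+0+0+0+0+0+0+0+0+0+0+0 mod 2 = 0
  c[24] = d·G[:,24] = (10011010110011010101100011)·(00000000000000000001000000) mod 2 = 0+0+0+0+0+0+0+0+0+0+0+0+0+0+0+0+0+0+0+1+0+0+0+0+0+0 mod 2 = 1
  c[25] = d·G[:,25] = (10011010110011010101100011)·(00000000000000000000100000) mod 2 = 0+0+0+0+0+0+0+0+0+0+0+0+0+0+0+0+0+0+0+0+1+0+0+0+0+0 mod 2 = 1
  c[26] = d·G[:,26] = (10011010110011010101100011)·(00000000000000000000010000) mod 2 = 0+0+0+0+0+0+0+0+0+0+0+0+0+0+0+0+0+0+0+0+0+0+0+0+0+0 mod 2 = 0
  c[27] = d·G[:,27] = (10011010110011010101100011)·(00000000000000000000001000) mod 2 = 0+0+0+0+0+0+0+0+0+0+0+0+0+0+0+0+0+0+0+0+0+0+0+0+0+0 mod 2 = 0
  c[28] = d·G[:,28] = (10011010110011010101100011)·(00000000000000000000000100) mod 2 = 0+0+0+0+0+0+0+0+0+0+0+0+0+0+0+0+0+0+0+0+0+0+0+0+0+0 mod 2 = 0
  c[29] = d·G[:,29] = (10011010110011010101100011)·(00000000000000000000000010) mod 2 = 0+0+0+0+0+0+0+0+0+0+0+0+0+0+0+0+0+0+0+0+0+0+0+0+1+0 mod 2 = 1
  c[30] = d·G[:,30] = (10011010110011010101100011)·(00000000000000000000000001) mod 2 = 0+0+0+0+0+0+0+0+0+0+0+0+0+0+0+0+0+0+0+0+0+0+0+0+0+1 mod 2 = 1
Codeword = 0011001010101100011010101100011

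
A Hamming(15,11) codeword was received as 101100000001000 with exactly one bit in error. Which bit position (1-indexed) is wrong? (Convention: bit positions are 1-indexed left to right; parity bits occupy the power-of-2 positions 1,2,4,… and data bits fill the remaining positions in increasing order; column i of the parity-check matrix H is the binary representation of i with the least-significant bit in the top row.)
Syndrome s = H · r^T (mod 2), r = 101100000001000:
  s[0] = (101010101010101)·(101100000001000) mod 2 = 1+0+1+0+0+0+0+0+0+0+0+0+0+0+0 mod 2 = 0
  s[1] = (011001100110011)·(101100000001000) mod 2 = 0+0+1+0+0+0+0+0+0+0+0+0+0+0+0 mod 2 = 1
  s[2] = (000111100001111)·(101100000001000) mod 2 = 0+0+0+1+0+0+0+0+0+0+0+1+0+0+0 mod 2 = 0
  s[3] = (000000011111111)·(101100000001000) mod 2 = 0+0+0+0+0+0+0+0+0+0+0+1+0+0+0 mod 2 = 1
Syndrome = 0101
Column i of H is the binary representation of i, so the syndrome is the binary index of the flipped bit.
Read s = 0101 with s[0] as LSB: 0·2^0 + 1·2^1 + 0·2^2 + 1·2^3 = 10.
Error is at bit position 10.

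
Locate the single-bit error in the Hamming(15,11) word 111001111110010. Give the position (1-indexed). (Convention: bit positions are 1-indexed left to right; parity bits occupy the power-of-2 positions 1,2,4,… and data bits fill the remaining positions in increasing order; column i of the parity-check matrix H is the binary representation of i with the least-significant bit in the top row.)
Syndrome s = H · r^T (mod 2), r = 111001111110010:
  s[0] = (101010101010101)·(111001111110010) mod 2 = 1+0+1+0+0+0+1+0+1+0+1+0+0+0+0 mod 2 = 1
  s[1] = (011001100110011)·(111001111110010) mod 2 = 0+1+1+0+0+1+1+0+0+1+1+0+0+1+0 mod 2 = 1
  s[2] = (000111100001111)·(111001111110010) mod 2 = 0+0+0+0+0+1+1+0+0+0+0+0+0+1+0 mod 2 = 1
  s[3] = (000000011111111)·(111001111110010) mod 2 = 0+0+0+0+0+0+0+1+1+1+1+0+0+1+0 mod 2 = 1
Syndrome = 1111
Column i of H is the binary representation of i, so the syndrome is the binary index of the flipped bit.
Read s = 1111 with s[0] as LSB: 1·2^0 + 1·2^1 + 1·2^2 + 1·2^3 = 15.
Error is at bit position 15.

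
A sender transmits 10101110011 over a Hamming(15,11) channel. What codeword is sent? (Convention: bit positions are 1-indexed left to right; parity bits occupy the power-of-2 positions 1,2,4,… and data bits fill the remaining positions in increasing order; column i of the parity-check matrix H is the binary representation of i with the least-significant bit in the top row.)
Codeword c = d · G (mod 2), d = 10101110011:
  c[0] = d·G[:,0] = (10101110011)·(11011010101) mod 2 = 1+0+0+0+1+0+1+0+0+0+1 mod 2 = 0
  c[1] = d·G[:,1] = (10101110011)·(10110110011) mod 2 = 1+0+1+0+0+1+1+0+0+1+1 mod 2 = 0
  c[2] = d·G[:,2] = (10101110011)·(10000000000) mod 2 = 1+0+0+0+0+0+0+0+0+0+0 mod 2 = 1
  c[3] = d·G[:,3] = (10101110011)·(01110001111) mod 2 = 0+0+1+0+0+0+0+0+0+1+1 mod 2 = 1
  c[4] = d·G[:,4] = (10101110011)·(01000000000) mod 2 = 0+0+0+0+0+0+0+0+0+0+0 mod 2 = 0
  c[5] = d·G[:,5] = (10101110011)·(00100000000) mod 2 = 0+0+1+0+0+0+0+0+0+0+0 mod 2 = 1
  c[6] = d·G[:,6] = (10101110011)·(00010000000) mod 2 = 0+0+0+0+0+0+0+0+0+0+0 mod 2 = 0
  c[7] = d·G[:,7] = (10101110011)·(00001111111) mod 2 = 0+0+0+0+1+1+1+0+0+1+1 mod 2 = 1
  c[8] = d·G[:,8] = (10101110011)·(00001000000) mod 2 = 0+0+0+0+1+0+0+0+0+0+0 mod 2 = 1
  c[9] = d·G[:,9] = (10101110011)·(00000100000) mod 2 = 0+0+0+0+0+1+0+0+0+0+0 mod 2 = 1
  c[10] = d·G[:,10] = (10101110011)·(00000010000) mod 2 = 0+0+0+0+0+0+1+0+0+0+0 mod 2 = 1
  c[11] = d·G[:,11] = (10101110011)·(00000001000) mod 2 = 0+0+0+0+0+0+0+0+0+0+0 mod 2 = 0
  c[12] = d·G[:,12] = (10101110011)·(00000000100) mod 2 = 0+0+0+0+0+0+0+0+0+0+0 mod 2 = 0
  c[13] = d·G[:,13] = (10101110011)·(00000000010) mod 2 = 0+0+0+0+0+0+0+0+0+1+0 mod 2 = 1
  c[14] = d·G[:,14] = (10101110011)·(00000000001) mod 2 = 0+0+0+0+0+0+0+0+0+0+1 mod 2 = 1
Codeword = 001101011110011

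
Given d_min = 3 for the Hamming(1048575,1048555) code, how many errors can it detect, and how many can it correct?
Detection only: up to d_min − 1 = 2 errors.
Correction: up to ⌊(d_min − 1)/2⌋ = ⌊2/2⌋ = 1 errors.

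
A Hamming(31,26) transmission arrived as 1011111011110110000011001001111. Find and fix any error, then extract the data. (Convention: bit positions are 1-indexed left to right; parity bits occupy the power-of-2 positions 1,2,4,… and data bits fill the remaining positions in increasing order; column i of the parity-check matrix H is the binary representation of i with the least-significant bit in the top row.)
Syndrome s = H · r^T (mod 2), r = 1011111011110110000011001001111:
  s[0] = (1010101010101010101010101010101)·(1011111011110110000011001001111) mod 2 = 1+0+1+0+1+0+1+0+1+0+1+0+0+0+1+0+0+0+0+0+1+0+0+0+1+0+0+0+1+0+1 mod 2 = 1
  s[1] = (0110011001100110011001100110011)·(1011111011110110000011001001111) mod 2 = 0+0+1+0+0+1+1+0+0+1+1+0+0+1+1+0+0+0+0+0+0+1+0+0+0+0+0+0+0+1+1 mod 2 = 0
  s[2] = (0001111000011110000111100001111)·(1011111011110110000011001001111) mod 2 = 0+0+0+1+1+1+1+0+0+0+0+1+0+1+1+0+0+0+0+0+1+1+0+0+0+0+0+1+1+1+1 mod 2 = 1
  s[3] = (0000000111111110000000011111111)·(1011111011110110000011001001111) mod 2 = 0+0+0+0+0+0+0+0+1+1+1+1+0+1+1+0+0+0+0+0+0+0+0+0+1+0+0+1+1+1+1 mod 2 = 1
  s[4] = (0000000000000001111111111111111)·(1011111011110110000011001001111) mod 2 = 0+0+0+0+0+0+0+0+0+0+0+0+0+0+0+0+0+0+0+0+1+1+0+0+1+0+0+1+1+1+1 mod 2 = 1
Syndrome = 10111
Column 29 of H equals this syndrome → error at bit 29 (1-indexed).
Flip bit 29: 1011111011110110000011001001111 → 1011111011110110000011001001011
Extract data bits at positions {3,5,6,7,9,10,11,12,13,14,15,17,18,19,20,21,22,23,24,25,26,27,28,29,30,31}: 11111111011000011001001011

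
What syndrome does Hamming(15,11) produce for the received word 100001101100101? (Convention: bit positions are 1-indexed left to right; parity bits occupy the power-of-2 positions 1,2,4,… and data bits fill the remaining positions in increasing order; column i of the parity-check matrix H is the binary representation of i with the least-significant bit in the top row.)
Syndrome s = H · r^T (mod 2), r = 100001101100101:
  s[0] = (101010101010101)·(100001101100101) mod 2 = 1+0+0+0+0+0+1+0+1+0+0+0+1+0+1 mod 2 = 1
  s[1] = (011001100110011)·(100001101100101) mod 2 = 0+0+0+0+0+1+1+0+0+1+0+0+0+0+1 mod 2 = 0
  s[2] = (000111100001111)·(100001101100101) mod 2 = 0+0+0+0+0+1+1+0+0+0+0+0+1+0+1 mod 2 = 0
  s[3] = (000000011111111)·(100001101100101) mod 2 = 0+0+0+0+0+0+0+0+1+1+0+0+1+0+1 mod 2 = 0
Syndrome = 1000
Non-zero syndrome: error at position 1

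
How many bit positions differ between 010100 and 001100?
XOR = 011000, count of 1s = 2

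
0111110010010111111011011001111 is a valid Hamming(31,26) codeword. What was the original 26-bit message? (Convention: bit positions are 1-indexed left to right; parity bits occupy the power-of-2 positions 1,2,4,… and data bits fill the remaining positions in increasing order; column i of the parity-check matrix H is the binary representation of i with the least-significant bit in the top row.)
Parity bits occupy power-of-2 positions; data bits are at positions {3,5,6,7,9,10,11,12,13,14,15,17,18,19,20,21,22,23,24,25,26,27,28,29,30,31} (1-indexed).
Extract: c[3]=1 c[5]=1 c[6]=1 c[7]=0 c[9]=1 c[10]=0 c[11]=0 c[12]=1 c[13]=0 c[14]=1 c[15]=1 c[17]=1 c[18]=1 c[19]=1 c[20]=0 c[21]=1 c[22]=1 c[23]=0 c[24]=1 c[25]=1 c[26]=0 c[27]=0 c[28]=1 c[29]=1 c[30]=1 c[31]=1
Data = 11101001011111011011001111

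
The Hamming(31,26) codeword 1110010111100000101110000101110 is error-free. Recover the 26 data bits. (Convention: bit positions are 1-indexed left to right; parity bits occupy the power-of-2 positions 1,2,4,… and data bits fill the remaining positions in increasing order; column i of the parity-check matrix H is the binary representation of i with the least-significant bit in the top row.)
Parity bits occupy power-of-2 positions; data bits are at positions {3,5,6,7,9,10,11,12,13,14,15,17,18,19,20,21,22,23,24,25,26,27,28,29,30,31} (1-indexed).
Extract: c[3]=1 c[5]=0 c[6]=1 c[7]=0 c[9]=1 c[10]=1 c[11]=1 c[12]=0 c[13]=0 c[14]=0 c[15]=0 c[17]=1 c[18]=0 c[19]=1 c[20]=1 c[21]=1 c[22]=0 c[23]=0 c[24]=0 c[25]=0 c[26]=1 c[27]=0 c[28]=1 c[29]=1 c[30]=1 c[31]=0
Data = 10101110000101110000101110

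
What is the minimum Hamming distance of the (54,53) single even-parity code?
d_min = 2 (flipping one data bit also flips the parity bit, so the two closest codewords differ in exactly 2 positions).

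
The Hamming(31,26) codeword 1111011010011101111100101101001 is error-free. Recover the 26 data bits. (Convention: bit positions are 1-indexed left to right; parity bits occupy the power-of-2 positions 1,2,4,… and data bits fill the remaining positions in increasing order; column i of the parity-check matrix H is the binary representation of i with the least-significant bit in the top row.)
Parity bits occupy power-of-2 positions; data bits are at positions {3,5,6,7,9,10,11,12,13,14,15,17,18,19,20,21,22,23,24,25,26,27,28,29,30,31} (1-indexed).
Extract: c[3]=1 c[5]=0 c[6]=1 c[7]=1 c[9]=1 c[10]=0 c[11]=0 c[12]=1 c[13]=1 c[14]=1 c[15]=0 c[17]=1 c[18]=1 c[19]=1 c[20]=1 c[21]=0 c[22]=0 c[23]=1 c[24]=0 c[25]=1 c[26]=1 c[27]=0 c[28]=1 c[29]=0 c[30]=0 c[31]=1
Data = 10111001110111100101101001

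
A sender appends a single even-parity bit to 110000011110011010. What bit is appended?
Sum of data bits: 1+1+0+0+0+0+0+1+1+1+1+0+0+1+1+0+1+0 = 9.
9 mod 2 = 1, so parity bit = 1.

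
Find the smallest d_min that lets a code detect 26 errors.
Detecting e errors requires d_min ≥ e + 1 = 26 + 1 = 27.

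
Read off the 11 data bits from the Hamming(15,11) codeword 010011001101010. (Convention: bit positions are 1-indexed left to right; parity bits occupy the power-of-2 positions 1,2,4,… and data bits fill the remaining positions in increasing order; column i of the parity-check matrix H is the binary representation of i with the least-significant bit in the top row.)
Parity bits occupy power-of-2 positions; data bits are at positions {3,5,6,7,9,10,11,12,13,14,15} (1-indexed).
Extract: c[3]=0 c[5]=1 c[6]=1 c[7]=0 c[9]=1 c[10]=1 c[11]=0 c[12]=1 c[13]=0 c[14]=1 c[15]=0
Data = 01101101010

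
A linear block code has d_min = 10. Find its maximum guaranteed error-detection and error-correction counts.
(a) Detection requires d_min ≥ e+1, so e ≤ d_min − 1 = 9.
(b) Correction requires d_min ≥ 2t+1, so t ≤ ⌊(d_min − 1)/2⌋ = ⌊9/2⌋ = 4.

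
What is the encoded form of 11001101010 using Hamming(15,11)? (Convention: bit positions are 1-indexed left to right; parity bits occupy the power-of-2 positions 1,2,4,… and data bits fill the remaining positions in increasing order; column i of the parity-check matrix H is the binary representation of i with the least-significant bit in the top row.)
Codeword c = d · G (mod 2), d = 11001101010:
  c[0] = d·G[:,0] = (11001101010)·(11011010101) mod 2 = 1+1+0+0+1+0+0+0+0+0+0 mod 2 = 1
  c[1] = d·G[:,1] = (11001101010)·(10110110011) mod 2 = 1+0+0+0+0+1+0+0+0+1+0 mod 2 = 1
  c[2] = d·G[:,2] = (11001101010)·(10000000000) mod 2 = 1+0+0+0+0+0+0+0+0+0+0 mod 2 = 1
  c[3] = d·G[:,3] = (11001101010)·(01110001111) mod 2 = 0+1+0+0+0+0+0+1+0+1+0 mod 2 = 1
  c[4] = d·G[:,4] = (11001101010)·(01000000000) mod 2 = 0+1+0+0+0+0+0+0+0+0+0 mod 2 = 1
  c[5] = d·G[:,5] = (11001101010)·(00100000000) mod 2 = 0+0+0+0+0+0+0+0+0+0+0 mod 2 = 0
  c[6] = d·G[:,6] = (11001101010)·(00010000000) mod 2 = 0+0+0+0+0+0+0+0+0+0+0 mod 2 = 0
  c[7] = d·G[:,7] = (11001101010)·(00001111111) mod 2 = 0+0+0+0+1+1+0+1+0+1+0 mod 2 = 0
  c[8] = d·G[:,8] = (11001101010)·(00001000000) mod 2 = 0+0+0+0+1+0+0+0+0+0+0 mod 2 = 1
  c[9] = d·G[:,9] = (11001101010)·(00000100000) mod 2 = 0+0+0+0+0+1+0+0+0+0+0 mod 2 = 1
  c[10] = d·G[:,10] = (11001101010)·(00000010000) mod 2 = 0+0+0+0+0+0+0+0+0+0+0 mod 2 = 0
  c[11] = d·G[:,11] = (11001101010)·(00000001000) mod 2 = 0+0+0+0+0+0+0+1+0+0+0 mod 2 = 1
  c[12] = d·G[:,12] = (11001101010)·(00000000100) mod 2 = 0+0+0+0+0+0+0+0+0+0+0 mod 2 = 0
  c[13] = d·G[:,13] = (11001101010)·(00000000010) mod 2 = 0+0+0+0+0+0+0+0+0+1+0 mod 2 = 1
  c[14] = d·G[:,14] = (11001101010)·(00000000001) mod 2 = 0+0+0+0+0+0+0+0+0+0+0 mod 2 = 0
Codeword = 111110001101010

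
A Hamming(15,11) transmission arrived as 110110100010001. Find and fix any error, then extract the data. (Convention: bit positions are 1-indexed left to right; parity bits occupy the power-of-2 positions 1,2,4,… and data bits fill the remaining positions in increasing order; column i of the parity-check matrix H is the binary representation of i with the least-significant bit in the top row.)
Syndrome s = H · r^T (mod 2), r = 110110100010001:
  s[0] = (101010101010101)·(110110100010001) mod 2 = 1+0+0+0+1+0+1+0+0+0+1+0+0+0+1 mod 2 = 1
  s[1] = (011001100110011)·(110110100010001) mod 2 = 0+1+0+0+0+0+1+0+0+0+1+0+0+0+1 mod 2 = 0
  s[2] = (000111100001111)·(110110100010001) mod 2 = 0+0+0+1+1+0+1+0+0+0+0+0+0+0+1 mod 2 = 0
  s[3] = (000000011111111)·(110110100010001) mod 2 = 0+0+0+0+0+0+0+0+0+0+1+0+0+0+1 mod 2 = 0
Syndrome = 1000
Column 1 of H equals this syndrome → error at bit 1 (1-indexed).
Flip bit 1: 110110100010001 → 010110100010001
Extract data bits at positions {3,5,6,7,9,10,11,12,13,14,15}: 01010010001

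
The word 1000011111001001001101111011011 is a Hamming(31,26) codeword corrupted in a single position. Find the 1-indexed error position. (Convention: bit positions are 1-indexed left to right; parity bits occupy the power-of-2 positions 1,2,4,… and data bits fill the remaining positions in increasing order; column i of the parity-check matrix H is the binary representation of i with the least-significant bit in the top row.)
Syndrome s = H · r^T (mod 2), r = 1000011111001001001101111011011:
  s[0] = (1010101010101010101010101010101)·(1000011111001001001101111011011) mod 2 = 1+0+0+0+0+0+1+0+1+0+0+0+1+0+0+0+0+0+1+0+0+0+1+0+1+0+1+0+0+0+1 mod 2 = 1
  s[1] = (0110011001100110011001100110011)·(1000011111001001001101111011011) mod 2 = 0+0+0+0+0+1+1+0+0+1+0+0+0+0+0+0+0+0+1+0+0+1+1+0+0+0+1+0+0+1+1 mod 2 = 1
  s[2] = (0001111000011110000111100001111)·(1000011111001001001101111011011) mod 2 = 0+0+0+0+0+1+1+0+0+0+0+0+1+0+0+0+0+0+0+1+0+1+1+0+0+0+0+1+0+1+1 mod 2 = 1
  s[3] = (0000000111111110000000011111111)·(1000011111001001001101111011011) mod 2 = 0+0+0+0+0+0+0+1+1+1+0+0+1+0+0+0+0+0+0+0+0+0+0+1+1+0+1+1+0+1+1 mod 2 = 0
  s[4] = (0000000000000001111111111111111)·(1000011111001001001101111011011) mod 2 = 0+0+0+0+0+0+0+0+0+0+0+0+0+0+0+1+0+0+1+1+0+1+1+1+1+0+1+1+0+1+1 mod 2 = 1
Syndrome = 11101
Column i of H is the binary representation of i, so the syndrome is the binary index of the flipped bit.
Read s = 11101 with s[0] as LSB: 1·2^0 + 1·2^1 + 1·2^2 + 0·2^3 + 1·2^4 = 23.
Error is at bit position 23.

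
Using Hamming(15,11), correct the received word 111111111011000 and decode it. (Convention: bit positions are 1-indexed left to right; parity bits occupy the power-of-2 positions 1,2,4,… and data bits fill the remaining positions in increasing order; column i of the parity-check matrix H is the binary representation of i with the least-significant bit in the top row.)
Syndrome s = H · r^T (mod 2), r = 111111111011000:
  s[0] = (101010101010101)·(111111111011000) mod 2 = 1+0+1+0+1+0+1+0+1+0+1+0+0+0+0 mod 2 = 0
  s[1] = (011001100110011)·(111111111011000) mod 2 = 0+1+1+0+0+1+1+0+0+0+1+0+0+0+0 mod 2 = 1
  s[2] = (000111100001111)·(111111111011000) mod 2 = 0+0+0+1+1+1+1+0+0+0+0+1+0+0+0 mod 2 = 1
  s[3] = (000000011111111)·(111111111011000) mod 2 = 0+0+0+0+0+0+0+1+1+0+1+1+0+0+0 mod 2 = 0
Syndrome = 0110
Column 6 of H equals this syndrome → error at bit 6 (1-indexed).
Flip bit 6: 111111111011000 → 111110111011000
Extract data bits at positions {3,5,6,7,9,10,11,12,13,14,15}: 11011011000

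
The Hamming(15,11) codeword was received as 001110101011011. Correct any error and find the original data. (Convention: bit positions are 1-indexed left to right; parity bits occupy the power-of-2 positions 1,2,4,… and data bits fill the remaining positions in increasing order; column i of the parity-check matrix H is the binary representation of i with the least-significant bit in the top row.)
Syndrome s = H · r^T (mod 2), r = 001110101011011:
  s[0] = (101010101010101)·(001110101011011) mod 2 = 0+0+1+0+1+0+1+0+1+0+1+0+0+0+1 mod 2 = 0
  s[1] = (011001100110011)·(001110101011011) mod 2 = 0+0+1+0+0+0+1+0+0+0+1+0+0+1+1 mod 2 = 1
  s[2] = (000111100001111)·(001110101011011) mod 2 = 0+0+0+1+1+0+1+0+0+0+0+1+0+1+1 mod 2 = 0
  s[3] = (000000011111111)·(001110101011011) mod 2 = 0+0+0+0+0+0+0+0+1+0+1+1+0+1+1 mod 2 = 1
Syndrome = 0101
Column 10 of H equals this syndrome → error at bit 10 (1-indexed).
Flip bit 10: 001110101011011 → 001110101111011
Extract data bits at positions {3,5,6,7,9,10,11,12,13,14,15}: 11011111011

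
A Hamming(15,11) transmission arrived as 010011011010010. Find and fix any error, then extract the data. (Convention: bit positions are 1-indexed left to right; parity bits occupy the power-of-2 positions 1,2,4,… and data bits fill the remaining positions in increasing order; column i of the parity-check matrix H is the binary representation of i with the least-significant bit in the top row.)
Syndrome s = H · r^T (mod 2), r = 010011011010010:
  s[0] = (101010101010101)·(010011011010010) mod 2 = 0+0+0+0+1+0+0+0+1+0+1+0+0+0+0 mod 2 = 1
  s[1] = (011001100110011)·(010011011010010) mod 2 = 0+1+0+0+0+1+0+0+0+0+1+0+0+1+0 mod 2 = 0
  s[2] = (000111100001111)·(010011011010010) mod 2 = 0+0+0+0+1+1+0+0+0+0+0+0+0+1+0 mod 2 = 1
  s[3] = (000000011111111)·(010011011010010) mod 2 = 0+0+0+0+0+0+0+1+1+0+1+0+0+1+0 mod 2 = 0
Syndrome = 1010
Column 5 of H equals this syndrome → error at bit 5 (1-indexed).
Flip bit 5: 010011011010010 → 010001011010010
Extract data bits at positions {3,5,6,7,9,10,11,12,13,14,15}: 00101010010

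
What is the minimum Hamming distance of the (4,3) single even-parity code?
d_min = 2 (flipping one data bit also flips the parity bit, so the two closest codewords differ in exactly 2 positions).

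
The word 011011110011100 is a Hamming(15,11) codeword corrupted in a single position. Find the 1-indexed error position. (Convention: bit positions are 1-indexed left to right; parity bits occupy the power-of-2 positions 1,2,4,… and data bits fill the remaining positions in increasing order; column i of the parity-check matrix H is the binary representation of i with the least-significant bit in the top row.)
Syndrome s = H · r^T (mod 2), r = 011011110011100:
  s[0] = (101010101010101)·(011011110011100) mod 2 = 0+0+1+0+1+0+1+0+0+0+1+0+1+0+0 mod 2 = 1
  s[1] = (011001100110011)·(011011110011100) mod 2 = 0+1+1+0+0+1+1+0+0+0+1+0+0+0+0 mod 2 = 1
  s[2] = (000111100001111)·(011011110011100) mod 2 = 0+0+0+0+1+1+1+0+0+0+0+1+1+0+0 mod 2 = 1
  s[3] = (000000011111111)·(011011110011100) mod 2 = 0+0+0+0+0+0+0+1+0+0+1+1+1+0+0 mod 2 = 0
Syndrome = 1110
Column i of H is the binary representation of i, so the syndrome is the binary index of the flipped bit.
Read s = 1110 with s[0] as LSB: 1·2^0 + 1·2^1 + 1·2^2 + 0·2^3 = 7.
Error is at bit position 7.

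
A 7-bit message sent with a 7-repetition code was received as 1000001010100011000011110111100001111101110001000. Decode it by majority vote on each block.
Split into 7-bit blocks and majority-vote each:
  block 1 = 1000001: 2 ones, 5 zeros → 0
  block 2 = 0101000: 2 ones, 5 zeros → 0
  block 3 = 1100001: 3 ones, 4 zeros → 0
  block 4 = 1110111: 6 ones, 1 zeros → 1
  block 5 = 1000011: 3 ones, 4 zeros → 0
  block 6 = 1110111: 6 ones, 1 zeros → 1
  block 7 = 0001000: 1 ones, 6 zeros → 0
Decoded = 0001010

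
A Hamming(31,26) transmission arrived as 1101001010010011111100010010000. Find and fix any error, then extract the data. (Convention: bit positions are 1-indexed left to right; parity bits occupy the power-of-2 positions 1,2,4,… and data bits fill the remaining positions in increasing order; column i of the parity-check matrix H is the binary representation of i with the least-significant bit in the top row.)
Syndrome s = H · r^T (mod 2), r = 1101001010010011111100010010000:
  s[0] = (1010101010101010101010101010101)·(1101001010010011111100010010000) mod 2 = 1+0+0+0+0+0+1+0+1+0+0+0+0+0+1+0+1+0+1+0+0+0+0+0+0+0+1+0+0+0+0 mod 2 = 1
  s[1] = (0110011001100110011001100110011)·(1101001010010011111100010010000) mod 2 = 0+1+0+0+0+0+1+0+0+0+0+0+0+0+1+0+0+1+1+0+0+0+0+0+0+0+1+0+0+0+0 mod 2 = 0
  s[2] = (0001111000011110000111100001111)·(1101001010010011111100010010000) mod 2 = 0+0+0+1+0+0+1+0+0+0+0+1+0+0+1+0+0+0+0+1+0+0+0+0+0+0+0+0+0+0+0 mod 2 = 1
  s[3] = (0000000111111110000000011111111)·(1101001010010011111100010010000) mod 2 = 0+0+0+0+0+0+0+0+1+0+0+1+0+0+1+0+0+0+0+0+0+0+0+1+0+0+1+0+0+0+0 mod 2 = 1
  s[4] = (0000000000000001111111111111111)·(1101001010010011111100010010000) mod 2 = 0+0+0+0+0+0+0+0+0+0+0+0+0+0+0+1+1+1+1+1+0+0+0+1+0+0+1+0+0+0+0 mod 2 = 1
Syndrome = 10111
Column 29 of H equals this syndrome → error at bit 29 (1-indexed).
Flip bit 29: 1101001010010011111100010010000 → 1101001010010011111100010010100
Extract data bits at positions {3,5,6,7,9,10,11,12,13,14,15,17,18,19,20,21,22,23,24,25,26,27,28,29,30,31}: 00011001001111100010010100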